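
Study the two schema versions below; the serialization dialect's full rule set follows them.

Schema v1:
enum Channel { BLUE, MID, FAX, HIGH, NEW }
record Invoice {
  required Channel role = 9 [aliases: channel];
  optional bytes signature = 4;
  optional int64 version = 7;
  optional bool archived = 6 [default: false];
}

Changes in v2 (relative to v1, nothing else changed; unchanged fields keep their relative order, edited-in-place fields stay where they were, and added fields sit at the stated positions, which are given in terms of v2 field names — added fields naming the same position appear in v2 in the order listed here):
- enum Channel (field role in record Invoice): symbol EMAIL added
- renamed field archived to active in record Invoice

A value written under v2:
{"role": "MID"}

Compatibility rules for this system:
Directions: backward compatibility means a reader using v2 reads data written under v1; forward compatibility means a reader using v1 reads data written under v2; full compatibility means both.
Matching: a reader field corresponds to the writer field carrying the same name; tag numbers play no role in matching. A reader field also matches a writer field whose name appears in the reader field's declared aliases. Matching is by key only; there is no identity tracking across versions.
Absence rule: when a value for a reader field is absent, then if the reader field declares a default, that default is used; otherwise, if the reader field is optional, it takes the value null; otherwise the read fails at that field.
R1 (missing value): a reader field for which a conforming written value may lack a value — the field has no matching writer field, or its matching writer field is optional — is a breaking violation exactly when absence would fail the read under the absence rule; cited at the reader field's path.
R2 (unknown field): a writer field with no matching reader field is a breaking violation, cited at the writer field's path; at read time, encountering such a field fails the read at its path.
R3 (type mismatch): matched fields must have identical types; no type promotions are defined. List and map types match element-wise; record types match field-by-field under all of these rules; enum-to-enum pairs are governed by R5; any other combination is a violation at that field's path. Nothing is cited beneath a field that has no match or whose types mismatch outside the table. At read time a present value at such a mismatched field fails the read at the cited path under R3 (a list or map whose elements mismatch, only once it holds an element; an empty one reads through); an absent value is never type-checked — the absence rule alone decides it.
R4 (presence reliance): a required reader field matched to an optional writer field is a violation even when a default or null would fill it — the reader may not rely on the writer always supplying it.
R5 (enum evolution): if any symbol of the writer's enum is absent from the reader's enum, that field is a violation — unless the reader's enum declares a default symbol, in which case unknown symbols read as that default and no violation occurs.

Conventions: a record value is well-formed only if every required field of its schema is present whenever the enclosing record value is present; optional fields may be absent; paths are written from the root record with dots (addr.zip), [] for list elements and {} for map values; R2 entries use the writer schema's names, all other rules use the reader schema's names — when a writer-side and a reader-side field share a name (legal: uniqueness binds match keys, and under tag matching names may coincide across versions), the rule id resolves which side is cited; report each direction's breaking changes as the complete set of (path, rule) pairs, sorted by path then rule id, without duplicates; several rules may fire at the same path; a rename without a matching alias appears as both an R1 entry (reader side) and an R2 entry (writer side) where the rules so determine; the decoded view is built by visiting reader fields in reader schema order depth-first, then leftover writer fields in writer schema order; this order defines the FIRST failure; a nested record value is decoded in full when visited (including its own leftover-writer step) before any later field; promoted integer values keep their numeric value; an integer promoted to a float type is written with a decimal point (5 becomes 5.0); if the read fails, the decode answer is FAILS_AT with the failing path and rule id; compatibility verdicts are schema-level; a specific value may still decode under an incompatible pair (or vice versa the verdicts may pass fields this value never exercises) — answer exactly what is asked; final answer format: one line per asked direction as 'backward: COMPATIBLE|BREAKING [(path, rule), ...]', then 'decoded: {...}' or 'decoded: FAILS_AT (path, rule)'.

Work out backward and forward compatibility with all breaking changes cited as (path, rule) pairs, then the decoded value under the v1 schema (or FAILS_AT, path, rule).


in Invoice below, arrows point writer -> reader
checking backward for Invoice: reader v2 against writer v1:
  Channel -> Channel, writer required: role aligns to role
  bytes -> bytes, writer optional: signature aligns to signature
  int64 -> int64, writer optional: version aligns to version
  active: no writer match
  leftover writer field: archived
  violation R2 at archived
  backward on Invoice therefore BREAKING (1)
checking forward for Invoice: reader v1 against writer v2:
  Channel -> Channel, writer required: role aligns to role
  bytes -> bytes, writer optional: signature aligns to signature
  int64 -> int64, writer optional: version aligns to version
  archived: no writer match
  leftover writer field: active
  violation R2 at active
  violation R5 at role
  forward on Invoice therefore BREAKING (2)
decoding the Invoice value with the v1 reader:
  role := "MID"
  signature := null (missing; optional => null)
  version := null (missing; optional => null)
  archived := false (missing; default applied)
  => decoded: {"role": "MID", "signature": null, "version": null, "archived": false}

backward: BREAKING [(archived, R2)]; forward: BREAKING [(active, R2), (role, R5)]; decoded: {"role": "MID", "signature": null, "version": null, "archived": false}


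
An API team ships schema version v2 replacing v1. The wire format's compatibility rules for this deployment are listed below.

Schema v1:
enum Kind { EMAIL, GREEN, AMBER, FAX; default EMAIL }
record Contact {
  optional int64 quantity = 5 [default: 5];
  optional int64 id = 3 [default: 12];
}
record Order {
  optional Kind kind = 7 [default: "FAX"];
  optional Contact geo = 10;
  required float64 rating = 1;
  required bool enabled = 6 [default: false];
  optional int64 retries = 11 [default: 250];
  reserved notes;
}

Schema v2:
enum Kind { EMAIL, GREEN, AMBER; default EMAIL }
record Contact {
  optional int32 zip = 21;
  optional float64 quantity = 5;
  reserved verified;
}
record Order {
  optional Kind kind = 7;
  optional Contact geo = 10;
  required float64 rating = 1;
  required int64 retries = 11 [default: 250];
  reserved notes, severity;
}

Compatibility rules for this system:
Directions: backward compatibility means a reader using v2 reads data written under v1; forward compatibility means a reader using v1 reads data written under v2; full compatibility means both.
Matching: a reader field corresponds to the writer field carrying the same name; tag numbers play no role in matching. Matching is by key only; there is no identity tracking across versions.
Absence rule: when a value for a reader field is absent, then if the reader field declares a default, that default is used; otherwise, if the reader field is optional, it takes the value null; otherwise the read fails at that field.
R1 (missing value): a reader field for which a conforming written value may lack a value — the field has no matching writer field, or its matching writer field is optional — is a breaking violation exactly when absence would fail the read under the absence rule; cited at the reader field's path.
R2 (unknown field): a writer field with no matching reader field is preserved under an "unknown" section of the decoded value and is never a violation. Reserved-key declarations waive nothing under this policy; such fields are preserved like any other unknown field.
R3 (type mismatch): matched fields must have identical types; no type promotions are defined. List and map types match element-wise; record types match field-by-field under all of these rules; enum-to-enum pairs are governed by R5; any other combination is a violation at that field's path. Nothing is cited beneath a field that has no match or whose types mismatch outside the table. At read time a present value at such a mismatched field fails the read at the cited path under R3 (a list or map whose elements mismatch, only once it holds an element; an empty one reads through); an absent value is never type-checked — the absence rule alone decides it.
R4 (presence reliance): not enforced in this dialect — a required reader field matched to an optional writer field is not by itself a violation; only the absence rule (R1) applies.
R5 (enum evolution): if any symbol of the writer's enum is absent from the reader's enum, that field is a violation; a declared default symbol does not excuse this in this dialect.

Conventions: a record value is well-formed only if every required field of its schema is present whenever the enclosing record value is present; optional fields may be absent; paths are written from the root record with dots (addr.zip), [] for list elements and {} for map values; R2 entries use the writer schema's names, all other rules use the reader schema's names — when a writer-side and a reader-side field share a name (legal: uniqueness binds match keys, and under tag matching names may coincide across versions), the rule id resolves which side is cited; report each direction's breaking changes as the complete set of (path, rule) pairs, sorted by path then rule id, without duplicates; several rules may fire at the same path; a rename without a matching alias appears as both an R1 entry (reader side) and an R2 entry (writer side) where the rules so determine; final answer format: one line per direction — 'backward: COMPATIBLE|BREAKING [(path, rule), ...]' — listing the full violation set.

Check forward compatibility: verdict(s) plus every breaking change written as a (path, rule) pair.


each type pair in Order: writer, then reader
forward on Order — v1 reading data written by v2:
  kind: paired with writer kind (Kind -> Kind; writer optional)
  geo: paired with writer geo (Contact -> Contact; writer optional)
  rating: paired with writer rating (float64 -> float64; writer required)
  no writer field matches reader enabled
  retries: paired with writer retries (int64 -> int64; writer required)
  geo.quantity: paired with writer geo.quantity (float64 -> int64; writer optional)
  no writer field matches reader geo.id
  leftover writer field: geo.zip
  rule R3 violated at geo.quantity
  => forward verdict for Order: BREAKING, 1 violation(s)
ruling out the remaining Order differences:
  removed field enabled from record Order -> no rule fires on it in Order's dialect; the asked verdict holds
  removed field id from record Contact -> no rule fires on it in Order's dialect; the asked verdict holds
  added field zip to record Contact: optional int32, tag 21 (in v2 it sits immediately before quantity) -> no rule fires on it in Order's dialect; the asked verdict holds
  enum Kind (field kind in record Order): symbol FAX removed (the field default referencing it is cleared) -> fires only in the backward direction of Order, which is not asked here
  field retries in record Order: optional changed to required -> no rule fires on it in Order's dialect; the asked verdict holds

forward: BREAKING [(geo.quantity, R3)]


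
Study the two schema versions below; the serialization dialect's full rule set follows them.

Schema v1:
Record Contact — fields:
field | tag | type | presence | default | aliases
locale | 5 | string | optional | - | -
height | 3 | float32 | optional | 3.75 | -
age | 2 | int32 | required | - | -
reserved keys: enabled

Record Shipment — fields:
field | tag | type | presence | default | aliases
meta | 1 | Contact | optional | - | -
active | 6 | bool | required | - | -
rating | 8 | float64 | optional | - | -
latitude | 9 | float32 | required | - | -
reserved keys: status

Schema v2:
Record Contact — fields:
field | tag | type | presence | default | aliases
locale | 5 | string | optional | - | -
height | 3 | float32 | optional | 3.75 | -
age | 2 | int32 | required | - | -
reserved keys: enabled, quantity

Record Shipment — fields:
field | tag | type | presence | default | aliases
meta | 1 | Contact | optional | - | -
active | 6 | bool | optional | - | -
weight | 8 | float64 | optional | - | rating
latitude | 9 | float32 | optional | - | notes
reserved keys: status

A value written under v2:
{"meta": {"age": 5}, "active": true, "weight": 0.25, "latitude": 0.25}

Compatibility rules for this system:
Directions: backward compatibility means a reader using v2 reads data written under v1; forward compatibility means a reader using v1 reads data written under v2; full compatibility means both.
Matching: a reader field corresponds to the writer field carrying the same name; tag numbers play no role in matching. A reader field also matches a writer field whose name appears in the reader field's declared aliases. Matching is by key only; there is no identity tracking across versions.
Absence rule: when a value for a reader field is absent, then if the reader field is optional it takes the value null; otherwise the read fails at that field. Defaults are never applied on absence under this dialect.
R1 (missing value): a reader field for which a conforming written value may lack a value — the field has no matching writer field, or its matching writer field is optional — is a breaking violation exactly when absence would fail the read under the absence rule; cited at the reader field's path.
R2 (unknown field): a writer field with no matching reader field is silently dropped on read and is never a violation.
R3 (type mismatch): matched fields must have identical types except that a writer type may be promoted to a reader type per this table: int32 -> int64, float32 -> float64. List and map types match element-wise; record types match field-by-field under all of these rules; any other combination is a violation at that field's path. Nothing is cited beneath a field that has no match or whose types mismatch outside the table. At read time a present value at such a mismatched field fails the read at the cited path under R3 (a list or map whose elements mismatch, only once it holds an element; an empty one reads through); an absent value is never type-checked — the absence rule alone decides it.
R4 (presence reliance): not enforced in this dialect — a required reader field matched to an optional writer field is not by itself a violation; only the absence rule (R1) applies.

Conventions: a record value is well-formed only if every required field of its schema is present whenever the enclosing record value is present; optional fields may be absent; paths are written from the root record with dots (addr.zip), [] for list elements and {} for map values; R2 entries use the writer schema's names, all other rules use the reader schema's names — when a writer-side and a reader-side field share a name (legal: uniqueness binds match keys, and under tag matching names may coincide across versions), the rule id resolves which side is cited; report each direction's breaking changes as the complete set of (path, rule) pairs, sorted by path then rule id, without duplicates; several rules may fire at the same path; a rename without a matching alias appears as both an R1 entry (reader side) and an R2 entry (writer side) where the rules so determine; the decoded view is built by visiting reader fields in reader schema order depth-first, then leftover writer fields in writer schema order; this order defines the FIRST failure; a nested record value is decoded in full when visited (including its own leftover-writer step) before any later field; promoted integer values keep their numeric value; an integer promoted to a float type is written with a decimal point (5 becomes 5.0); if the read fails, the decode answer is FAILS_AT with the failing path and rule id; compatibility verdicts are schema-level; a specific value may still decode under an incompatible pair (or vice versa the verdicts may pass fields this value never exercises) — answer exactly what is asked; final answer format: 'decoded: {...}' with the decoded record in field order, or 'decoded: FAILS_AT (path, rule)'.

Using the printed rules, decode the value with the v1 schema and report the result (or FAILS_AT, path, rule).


arrows below run writer -> reader for Shipment
migrating the Shipment value to v1:
  meta.locale := null (not supplied -> null)
  meta.height := null (not supplied -> null)
  meta.age := 5
  active := true
  rating := null (not supplied -> null)
  latitude := 0.25
  writer weight: unmatched, discarded
  => decoded: {"meta": {"locale": null, "height": null, "age": 5}, "active": true, "rating": null, "latitude": 0.25}
the other Shipment changes do not affect what is asked:
  field latitude in record Shipment: required changed to optional -> a verdict-level change on Shipment — the shown value reads the same
  field active in record Shipment: required changed to optional -> a verdict-level change on Shipment — the shown value reads the same

decoded: {"meta": {"locale": null, "height": null, "age": 5}, "active": true, "rating": null, "latitude": 0.25}


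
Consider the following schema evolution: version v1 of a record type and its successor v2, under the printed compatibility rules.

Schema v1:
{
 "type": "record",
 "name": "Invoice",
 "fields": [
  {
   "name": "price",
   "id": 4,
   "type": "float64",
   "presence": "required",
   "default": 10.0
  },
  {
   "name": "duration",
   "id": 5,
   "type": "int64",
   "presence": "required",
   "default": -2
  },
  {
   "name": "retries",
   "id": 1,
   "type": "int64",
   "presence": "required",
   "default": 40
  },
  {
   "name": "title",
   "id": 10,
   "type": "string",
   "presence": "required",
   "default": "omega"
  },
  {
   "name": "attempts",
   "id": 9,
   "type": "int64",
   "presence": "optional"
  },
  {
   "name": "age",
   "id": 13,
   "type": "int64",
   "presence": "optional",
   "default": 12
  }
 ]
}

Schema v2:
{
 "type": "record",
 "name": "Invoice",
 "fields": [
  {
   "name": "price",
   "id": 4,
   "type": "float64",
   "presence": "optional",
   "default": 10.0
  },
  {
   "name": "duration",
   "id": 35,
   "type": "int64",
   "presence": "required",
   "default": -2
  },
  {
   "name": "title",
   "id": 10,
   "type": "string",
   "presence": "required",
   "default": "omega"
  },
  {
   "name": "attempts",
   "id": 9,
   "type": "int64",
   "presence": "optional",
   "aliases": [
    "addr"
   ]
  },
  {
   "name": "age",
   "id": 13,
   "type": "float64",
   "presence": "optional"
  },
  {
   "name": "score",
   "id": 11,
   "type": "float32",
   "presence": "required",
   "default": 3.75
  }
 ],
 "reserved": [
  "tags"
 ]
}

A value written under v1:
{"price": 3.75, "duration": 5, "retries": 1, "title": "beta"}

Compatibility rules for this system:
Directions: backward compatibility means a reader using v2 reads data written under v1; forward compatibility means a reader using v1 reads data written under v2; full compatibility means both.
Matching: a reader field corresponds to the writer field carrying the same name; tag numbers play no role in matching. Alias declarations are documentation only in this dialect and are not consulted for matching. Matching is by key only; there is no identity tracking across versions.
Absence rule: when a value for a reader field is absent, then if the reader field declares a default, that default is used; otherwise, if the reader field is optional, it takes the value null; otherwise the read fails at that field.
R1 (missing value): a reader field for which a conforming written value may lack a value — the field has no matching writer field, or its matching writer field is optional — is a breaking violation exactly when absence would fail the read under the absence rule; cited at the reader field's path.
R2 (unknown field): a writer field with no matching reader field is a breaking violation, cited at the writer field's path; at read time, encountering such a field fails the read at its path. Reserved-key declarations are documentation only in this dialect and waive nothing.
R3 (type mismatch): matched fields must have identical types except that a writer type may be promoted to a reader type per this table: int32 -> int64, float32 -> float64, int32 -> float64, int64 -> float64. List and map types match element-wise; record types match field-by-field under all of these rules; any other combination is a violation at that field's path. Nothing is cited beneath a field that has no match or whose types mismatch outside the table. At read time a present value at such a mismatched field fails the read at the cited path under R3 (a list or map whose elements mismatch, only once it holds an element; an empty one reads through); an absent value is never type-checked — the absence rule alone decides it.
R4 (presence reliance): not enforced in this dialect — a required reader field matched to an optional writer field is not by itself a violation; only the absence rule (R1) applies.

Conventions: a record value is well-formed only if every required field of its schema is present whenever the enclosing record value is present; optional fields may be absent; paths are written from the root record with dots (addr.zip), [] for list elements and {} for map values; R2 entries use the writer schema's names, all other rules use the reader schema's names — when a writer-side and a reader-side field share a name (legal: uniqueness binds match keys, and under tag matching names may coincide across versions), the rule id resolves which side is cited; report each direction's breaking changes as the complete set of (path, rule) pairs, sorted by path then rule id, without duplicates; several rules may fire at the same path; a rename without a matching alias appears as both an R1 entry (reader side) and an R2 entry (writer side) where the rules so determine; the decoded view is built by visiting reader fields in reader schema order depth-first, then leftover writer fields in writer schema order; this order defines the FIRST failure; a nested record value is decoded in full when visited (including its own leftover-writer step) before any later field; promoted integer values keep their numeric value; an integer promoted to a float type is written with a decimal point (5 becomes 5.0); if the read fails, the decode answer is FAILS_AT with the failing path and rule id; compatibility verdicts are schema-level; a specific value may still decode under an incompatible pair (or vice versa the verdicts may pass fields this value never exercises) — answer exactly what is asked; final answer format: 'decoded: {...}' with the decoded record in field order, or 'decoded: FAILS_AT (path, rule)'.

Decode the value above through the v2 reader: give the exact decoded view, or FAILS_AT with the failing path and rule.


in Invoice below, arrows point writer -> reader
migrating the Invoice value to v2:
  price := 3.75
  duration := 5
  title := "beta"
  attempts := null (missing; optional => null)
  age := null (missing; optional => null)
  score := 3.75 (missing; default applied)
  read fails at retries under R2 (unknown field)
  => FAILS_AT (retries, R2)
remaining Invoice differences; none change what is asked:
  field age in record Invoice: type int64 changed to float64 (its default is dropped) -> a verdict-level change on Invoice — the shown value reads the same
  field duration in record Invoice: tag 5 changed to 35 -> no rule fires on it and the decoded Invoice view is identical with or without it
  field price in record Invoice: required changed to optional -> no rule fires on it and the decoded Invoice view is identical with or without it
  added field score to record Invoice: required float32, tag 11, default 3.75 (in v2 it sits last) -> a verdict-level change on Invoice — the shown value reads the same

decoded: FAILS_AT (retries, R2)


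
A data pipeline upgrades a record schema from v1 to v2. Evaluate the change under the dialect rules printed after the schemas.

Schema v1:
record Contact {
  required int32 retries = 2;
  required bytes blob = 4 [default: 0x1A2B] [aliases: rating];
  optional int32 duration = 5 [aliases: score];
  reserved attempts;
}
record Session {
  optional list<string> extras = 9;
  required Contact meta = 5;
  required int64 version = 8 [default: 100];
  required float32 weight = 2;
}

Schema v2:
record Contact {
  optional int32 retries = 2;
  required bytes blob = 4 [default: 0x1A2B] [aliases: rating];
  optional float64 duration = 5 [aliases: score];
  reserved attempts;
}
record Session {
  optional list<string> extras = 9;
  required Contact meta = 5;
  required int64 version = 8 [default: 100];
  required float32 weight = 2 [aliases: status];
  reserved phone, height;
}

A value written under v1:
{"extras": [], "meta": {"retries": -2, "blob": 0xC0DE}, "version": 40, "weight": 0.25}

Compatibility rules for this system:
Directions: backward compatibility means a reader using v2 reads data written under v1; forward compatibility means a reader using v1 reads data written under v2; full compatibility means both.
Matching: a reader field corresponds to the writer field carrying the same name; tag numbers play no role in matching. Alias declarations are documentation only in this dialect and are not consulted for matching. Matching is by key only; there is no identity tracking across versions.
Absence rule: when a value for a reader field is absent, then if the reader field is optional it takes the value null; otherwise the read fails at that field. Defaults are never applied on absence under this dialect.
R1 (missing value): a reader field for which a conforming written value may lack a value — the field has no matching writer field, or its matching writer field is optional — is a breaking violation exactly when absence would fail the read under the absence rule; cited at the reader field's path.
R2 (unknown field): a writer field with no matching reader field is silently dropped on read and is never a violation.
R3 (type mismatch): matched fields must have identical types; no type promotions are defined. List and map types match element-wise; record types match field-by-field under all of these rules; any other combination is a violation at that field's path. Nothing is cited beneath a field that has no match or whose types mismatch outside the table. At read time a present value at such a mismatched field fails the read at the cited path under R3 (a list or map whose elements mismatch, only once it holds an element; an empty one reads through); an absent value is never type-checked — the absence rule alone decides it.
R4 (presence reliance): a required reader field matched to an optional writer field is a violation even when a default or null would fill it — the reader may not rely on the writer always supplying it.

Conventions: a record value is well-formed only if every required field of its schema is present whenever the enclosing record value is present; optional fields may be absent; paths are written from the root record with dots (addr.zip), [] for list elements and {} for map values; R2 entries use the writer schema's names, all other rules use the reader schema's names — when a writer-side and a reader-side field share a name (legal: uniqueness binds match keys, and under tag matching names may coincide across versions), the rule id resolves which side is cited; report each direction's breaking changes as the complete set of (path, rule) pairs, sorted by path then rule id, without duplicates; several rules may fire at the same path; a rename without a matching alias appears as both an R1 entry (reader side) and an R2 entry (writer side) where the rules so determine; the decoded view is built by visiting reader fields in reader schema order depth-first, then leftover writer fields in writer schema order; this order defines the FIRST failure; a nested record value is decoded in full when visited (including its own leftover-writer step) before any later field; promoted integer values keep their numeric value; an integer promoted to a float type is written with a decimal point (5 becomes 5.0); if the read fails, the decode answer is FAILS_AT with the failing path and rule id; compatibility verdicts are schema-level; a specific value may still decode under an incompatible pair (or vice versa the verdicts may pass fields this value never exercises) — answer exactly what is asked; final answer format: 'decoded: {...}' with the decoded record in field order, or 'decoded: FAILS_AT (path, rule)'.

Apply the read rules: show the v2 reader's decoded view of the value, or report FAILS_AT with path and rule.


decoded: {"extras": [], "meta": {"retries": -2, "blob": 0xC0DE, "duration": null}, "version": 40, "weight": 0.25}

the writer's type comes first in each Session pair
decode walk for Session under reader schema v2:
  extras := []
  meta.retries := -2
  meta.blob := 0xC0DE
  meta.duration := null (missing; optional => null)
  version := 40
  weight := 0.25
  => decoded: {"extras": [], "meta": {"retries": -2, "blob": 0xC0DE, "duration": null}, "version": 40, "weight": 0.25}
diffs on Session not affecting the asked answer:
  field duration in record Contact: type int32 changed to float64 -> affects the rule determinations only; this particular Session value decodes identically
  field retries in record Contact: required changed to optional -> affects the rule determinations only; this particular Session value decodes identically


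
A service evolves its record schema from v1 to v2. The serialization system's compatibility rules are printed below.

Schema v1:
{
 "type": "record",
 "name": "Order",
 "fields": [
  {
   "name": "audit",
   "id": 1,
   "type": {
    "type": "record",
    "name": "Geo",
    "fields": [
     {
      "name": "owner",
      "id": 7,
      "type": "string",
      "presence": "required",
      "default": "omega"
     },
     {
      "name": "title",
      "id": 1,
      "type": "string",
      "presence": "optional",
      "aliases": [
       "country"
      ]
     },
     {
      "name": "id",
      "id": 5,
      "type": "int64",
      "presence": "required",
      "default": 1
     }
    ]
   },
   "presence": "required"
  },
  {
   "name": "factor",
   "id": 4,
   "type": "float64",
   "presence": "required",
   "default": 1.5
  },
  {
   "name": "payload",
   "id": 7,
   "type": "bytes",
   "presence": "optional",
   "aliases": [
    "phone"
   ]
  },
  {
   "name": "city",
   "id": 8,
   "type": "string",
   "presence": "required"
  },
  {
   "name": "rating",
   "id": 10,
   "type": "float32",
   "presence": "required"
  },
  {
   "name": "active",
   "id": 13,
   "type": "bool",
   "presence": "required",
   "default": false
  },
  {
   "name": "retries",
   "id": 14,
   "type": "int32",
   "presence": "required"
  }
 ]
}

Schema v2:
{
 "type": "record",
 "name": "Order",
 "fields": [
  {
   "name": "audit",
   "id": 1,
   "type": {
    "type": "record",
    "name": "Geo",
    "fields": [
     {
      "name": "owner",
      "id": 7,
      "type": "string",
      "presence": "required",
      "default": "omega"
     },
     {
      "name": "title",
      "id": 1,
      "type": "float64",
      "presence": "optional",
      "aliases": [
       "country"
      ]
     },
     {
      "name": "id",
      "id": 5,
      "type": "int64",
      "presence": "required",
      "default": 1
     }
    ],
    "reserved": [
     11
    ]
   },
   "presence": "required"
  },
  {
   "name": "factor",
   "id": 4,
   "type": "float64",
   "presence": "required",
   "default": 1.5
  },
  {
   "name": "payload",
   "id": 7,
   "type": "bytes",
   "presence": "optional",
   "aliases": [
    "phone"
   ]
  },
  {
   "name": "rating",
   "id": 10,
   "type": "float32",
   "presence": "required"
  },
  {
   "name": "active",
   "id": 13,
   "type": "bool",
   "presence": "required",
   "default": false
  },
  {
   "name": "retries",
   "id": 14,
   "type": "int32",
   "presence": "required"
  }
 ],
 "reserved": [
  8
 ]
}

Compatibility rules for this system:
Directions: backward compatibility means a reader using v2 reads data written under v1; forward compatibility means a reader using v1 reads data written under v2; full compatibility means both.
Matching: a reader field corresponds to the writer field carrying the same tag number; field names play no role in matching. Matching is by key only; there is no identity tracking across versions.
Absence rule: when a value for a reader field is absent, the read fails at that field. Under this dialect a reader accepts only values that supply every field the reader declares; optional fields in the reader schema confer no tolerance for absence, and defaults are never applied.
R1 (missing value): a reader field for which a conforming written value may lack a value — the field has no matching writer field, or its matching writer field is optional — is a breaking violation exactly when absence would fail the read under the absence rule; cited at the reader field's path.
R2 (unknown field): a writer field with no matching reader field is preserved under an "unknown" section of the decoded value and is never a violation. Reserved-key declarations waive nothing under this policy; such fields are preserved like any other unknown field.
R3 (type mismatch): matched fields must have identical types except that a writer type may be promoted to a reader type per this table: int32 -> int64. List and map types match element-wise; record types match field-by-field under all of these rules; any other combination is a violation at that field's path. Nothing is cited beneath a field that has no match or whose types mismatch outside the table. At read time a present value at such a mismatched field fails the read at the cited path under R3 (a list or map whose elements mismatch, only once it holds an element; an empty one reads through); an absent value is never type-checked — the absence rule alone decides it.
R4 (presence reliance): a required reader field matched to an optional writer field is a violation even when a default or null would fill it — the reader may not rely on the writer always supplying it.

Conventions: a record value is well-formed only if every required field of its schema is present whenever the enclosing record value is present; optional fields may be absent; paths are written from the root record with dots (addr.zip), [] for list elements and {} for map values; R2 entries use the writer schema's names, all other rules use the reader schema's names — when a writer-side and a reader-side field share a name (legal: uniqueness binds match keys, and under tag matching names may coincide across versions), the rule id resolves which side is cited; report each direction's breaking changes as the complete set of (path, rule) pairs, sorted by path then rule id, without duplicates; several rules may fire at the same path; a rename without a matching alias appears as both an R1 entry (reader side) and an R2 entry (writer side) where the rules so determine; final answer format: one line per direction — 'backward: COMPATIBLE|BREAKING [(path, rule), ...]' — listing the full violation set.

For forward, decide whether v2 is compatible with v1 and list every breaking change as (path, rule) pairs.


the writer's type comes first in each Order pair
forward pass over Order, reader schema v1, writer schema v2:
  audit <- audit (Geo -> Geo, writer required)
  factor <- factor (float64 -> float64, writer required)
  payload <- payload (bytes -> bytes, writer optional)
  no writer field matches reader city
  rating <- rating (float32 -> float32, writer required)
  active <- active (bool -> bool, writer required)
  retries <- retries (int32 -> int32, writer required)
  audit.owner <- audit.owner (string -> string, writer required)
  audit.title <- audit.title (float64 -> string, writer optional)
  audit.id <- audit.id (int64 -> int64, writer required)
  rule R1 violated at audit.title
  rule R3 violated at audit.title
  rule R1 violated at city
  rule R1 violated at payload
  => 4 violation(s): forward is BREAKING for Order

forward: BREAKING [(audit.title, R1), (audit.title, R3), (city, R1), (payload, R1)]


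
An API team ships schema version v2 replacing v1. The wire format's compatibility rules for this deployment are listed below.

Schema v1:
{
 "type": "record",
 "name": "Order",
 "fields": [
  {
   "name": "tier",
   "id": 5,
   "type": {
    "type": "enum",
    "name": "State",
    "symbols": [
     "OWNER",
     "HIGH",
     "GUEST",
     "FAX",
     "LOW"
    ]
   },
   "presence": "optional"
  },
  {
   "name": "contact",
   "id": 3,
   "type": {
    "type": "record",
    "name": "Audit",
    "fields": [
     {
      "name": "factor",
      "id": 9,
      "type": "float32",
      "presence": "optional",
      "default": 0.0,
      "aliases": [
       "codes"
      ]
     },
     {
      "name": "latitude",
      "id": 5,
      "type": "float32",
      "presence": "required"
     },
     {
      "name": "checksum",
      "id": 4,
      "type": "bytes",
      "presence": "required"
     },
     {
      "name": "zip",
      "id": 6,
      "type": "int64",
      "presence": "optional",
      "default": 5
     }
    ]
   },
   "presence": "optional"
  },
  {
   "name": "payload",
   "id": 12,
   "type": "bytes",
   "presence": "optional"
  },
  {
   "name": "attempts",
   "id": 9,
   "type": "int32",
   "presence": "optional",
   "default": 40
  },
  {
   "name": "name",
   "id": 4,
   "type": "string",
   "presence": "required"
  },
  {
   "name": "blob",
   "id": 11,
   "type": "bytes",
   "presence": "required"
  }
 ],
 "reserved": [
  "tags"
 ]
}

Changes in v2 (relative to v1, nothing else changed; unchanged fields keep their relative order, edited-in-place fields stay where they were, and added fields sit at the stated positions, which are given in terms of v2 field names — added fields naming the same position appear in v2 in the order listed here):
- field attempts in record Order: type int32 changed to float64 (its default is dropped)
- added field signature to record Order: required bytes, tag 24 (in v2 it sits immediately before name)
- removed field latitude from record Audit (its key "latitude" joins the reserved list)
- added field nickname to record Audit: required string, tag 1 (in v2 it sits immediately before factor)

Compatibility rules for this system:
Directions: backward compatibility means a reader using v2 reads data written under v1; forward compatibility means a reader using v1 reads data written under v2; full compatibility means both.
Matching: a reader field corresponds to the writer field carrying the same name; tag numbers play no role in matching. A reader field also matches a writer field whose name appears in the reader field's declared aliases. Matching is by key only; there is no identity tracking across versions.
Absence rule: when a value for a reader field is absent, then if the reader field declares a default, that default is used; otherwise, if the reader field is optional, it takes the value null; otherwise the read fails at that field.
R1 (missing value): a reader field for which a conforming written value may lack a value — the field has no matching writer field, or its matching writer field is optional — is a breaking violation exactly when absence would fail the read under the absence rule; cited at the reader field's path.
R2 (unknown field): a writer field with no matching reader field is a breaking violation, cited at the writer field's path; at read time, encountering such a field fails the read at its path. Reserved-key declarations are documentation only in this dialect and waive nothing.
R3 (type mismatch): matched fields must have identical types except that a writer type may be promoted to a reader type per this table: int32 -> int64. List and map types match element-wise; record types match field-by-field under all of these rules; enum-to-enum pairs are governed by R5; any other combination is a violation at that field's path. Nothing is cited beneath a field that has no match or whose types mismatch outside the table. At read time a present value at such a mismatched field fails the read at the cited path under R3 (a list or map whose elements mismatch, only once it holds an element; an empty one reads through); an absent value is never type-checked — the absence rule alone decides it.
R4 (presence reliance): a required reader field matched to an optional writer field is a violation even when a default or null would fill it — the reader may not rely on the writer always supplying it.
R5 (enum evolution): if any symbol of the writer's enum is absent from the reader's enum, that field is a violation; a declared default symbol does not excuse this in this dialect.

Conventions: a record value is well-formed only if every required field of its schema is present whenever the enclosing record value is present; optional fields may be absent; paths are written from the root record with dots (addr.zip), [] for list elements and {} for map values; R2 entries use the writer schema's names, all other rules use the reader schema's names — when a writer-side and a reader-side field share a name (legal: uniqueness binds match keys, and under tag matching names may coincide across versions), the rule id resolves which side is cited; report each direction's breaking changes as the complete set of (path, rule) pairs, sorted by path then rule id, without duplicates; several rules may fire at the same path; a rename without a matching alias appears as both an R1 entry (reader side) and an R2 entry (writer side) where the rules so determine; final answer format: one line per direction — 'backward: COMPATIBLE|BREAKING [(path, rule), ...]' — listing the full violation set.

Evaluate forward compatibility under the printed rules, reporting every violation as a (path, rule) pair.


each type pair in Order: writer, then reader
forward on Order — v1 reading data written by v2:
  tier: State -> State, writer optional; from tier
  contact: Audit -> Audit, writer optional; from contact
  payload: bytes -> bytes, writer optional; from payload
  attempts: float64 -> int32, writer optional; from attempts
  name: string -> string, writer required; from name
  blob: bytes -> bytes, writer required; from blob
  signature (writer side), unknown to reader
  contact.factor: float32 -> float32, writer optional; from contact.factor
  no writer field matches reader contact.latitude
  contact.checksum: bytes -> bytes, writer required; from contact.checksum
  contact.zip: int64 -> int64, writer optional; from contact.zip
  contact.nickname (writer side), unknown to reader
  violation R3 at attempts
  violation R1 at contact.latitude
  violation R2 at contact.nickname
  violation R2 at signature
  forward on Order therefore BREAKING (4)

forward: BREAKING [(attempts, R3), (contact.latitude, R1), (contact.nickname, R2), (signature, R2)]
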